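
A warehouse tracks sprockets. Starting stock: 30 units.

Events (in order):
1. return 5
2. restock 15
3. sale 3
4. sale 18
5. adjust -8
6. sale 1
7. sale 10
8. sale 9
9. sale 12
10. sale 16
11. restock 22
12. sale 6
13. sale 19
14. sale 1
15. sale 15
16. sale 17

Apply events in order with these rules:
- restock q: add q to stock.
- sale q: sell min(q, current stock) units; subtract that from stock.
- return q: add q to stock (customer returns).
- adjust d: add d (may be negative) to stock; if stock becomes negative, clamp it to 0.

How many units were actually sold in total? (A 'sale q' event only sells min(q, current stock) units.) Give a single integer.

Processing events:
Start: stock = 30
  Event 1 (return 5): 30 + 5 = 35
  Event 2 (restock 15): 35 + 15 = 50
  Event 3 (sale 3): sell min(3,50)=3. stock: 50 - 3 = 47. total_sold = 3
  Event 4 (sale 18): sell min(18,47)=18. stock: 47 - 18 = 29. total_sold = 21
  Event 5 (adjust -8): 29 + -8 = 21
  Event 6 (sale 1): sell min(1,21)=1. stock: 21 - 1 = 20. total_sold = 22
  Event 7 (sale 10): sell min(10,20)=10. stock: 20 - 10 = 10. total_sold = 32
  Event 8 (sale 9): sell min(9,10)=9. stock: 10 - 9 = 1. total_sold = 41
  Event 9 (sale 12): sell min(12,1)=1. stock: 1 - 1 = 0. total_sold = 42
  Event 10 (sale 16): sell min(16,0)=0. stock: 0 - 0 = 0. total_sold = 42
  Event 11 (restock 22): 0 + 22 = 22
  Event 12 (sale 6): sell min(6,22)=6. stock: 22 - 6 = 16. total_sold = 48
  Event 13 (sale 19): sell min(19,16)=16. stock: 16 - 16 = 0. total_sold = 64
  Event 14 (sale 1): sell min(1,0)=0. stock: 0 - 0 = 0. total_sold = 64
  Event 15 (sale 15): sell min(15,0)=0. stock: 0 - 0 = 0. total_sold = 64
  Event 16 (sale 17): sell min(17,0)=0. stock: 0 - 0 = 0. total_sold = 64
Final: stock = 0, total_sold = 64

Answer: 64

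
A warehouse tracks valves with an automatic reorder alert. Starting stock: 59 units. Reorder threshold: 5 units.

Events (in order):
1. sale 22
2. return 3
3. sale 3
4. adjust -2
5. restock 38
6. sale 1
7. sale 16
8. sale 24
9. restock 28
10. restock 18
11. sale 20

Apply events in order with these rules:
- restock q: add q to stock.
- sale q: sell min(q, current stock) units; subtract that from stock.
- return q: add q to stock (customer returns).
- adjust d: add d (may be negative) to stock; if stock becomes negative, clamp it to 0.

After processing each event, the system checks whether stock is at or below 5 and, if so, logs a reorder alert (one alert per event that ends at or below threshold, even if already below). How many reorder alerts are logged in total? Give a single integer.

Processing events:
Start: stock = 59
  Event 1 (sale 22): sell min(22,59)=22. stock: 59 - 22 = 37. total_sold = 22
  Event 2 (return 3): 37 + 3 = 40
  Event 3 (sale 3): sell min(3,40)=3. stock: 40 - 3 = 37. total_sold = 25
  Event 4 (adjust -2): 37 + -2 = 35
  Event 5 (restock 38): 35 + 38 = 73
  Event 6 (sale 1): sell min(1,73)=1. stock: 73 - 1 = 72. total_sold = 26
  Event 7 (sale 16): sell min(16,72)=16. stock: 72 - 16 = 56. total_sold = 42
  Event 8 (sale 24): sell min(24,56)=24. stock: 56 - 24 = 32. total_sold = 66
  Event 9 (restock 28): 32 + 28 = 60
  Event 10 (restock 18): 60 + 18 = 78
  Event 11 (sale 20): sell min(20,78)=20. stock: 78 - 20 = 58. total_sold = 86
Final: stock = 58, total_sold = 86

Checking against threshold 5:
  After event 1: stock=37 > 5
  After event 2: stock=40 > 5
  After event 3: stock=37 > 5
  After event 4: stock=35 > 5
  After event 5: stock=73 > 5
  After event 6: stock=72 > 5
  After event 7: stock=56 > 5
  After event 8: stock=32 > 5
  After event 9: stock=60 > 5
  After event 10: stock=78 > 5
  After event 11: stock=58 > 5
Alert events: []. Count = 0

Answer: 0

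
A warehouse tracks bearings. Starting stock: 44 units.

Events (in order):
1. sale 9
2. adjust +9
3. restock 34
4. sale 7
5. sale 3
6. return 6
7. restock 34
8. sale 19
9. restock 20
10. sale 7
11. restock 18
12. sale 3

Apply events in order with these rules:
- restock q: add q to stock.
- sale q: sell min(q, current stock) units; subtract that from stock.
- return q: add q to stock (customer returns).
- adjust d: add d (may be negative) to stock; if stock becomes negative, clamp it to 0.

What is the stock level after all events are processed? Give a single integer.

Processing events:
Start: stock = 44
  Event 1 (sale 9): sell min(9,44)=9. stock: 44 - 9 = 35. total_sold = 9
  Event 2 (adjust +9): 35 + 9 = 44
  Event 3 (restock 34): 44 + 34 = 78
  Event 4 (sale 7): sell min(7,78)=7. stock: 78 - 7 = 71. total_sold = 16
  Event 5 (sale 3): sell min(3,71)=3. stock: 71 - 3 = 68. total_sold = 19
  Event 6 (return 6): 68 + 6 = 74
  Event 7 (restock 34): 74 + 34 = 108
  Event 8 (sale 19): sell min(19,108)=19. stock: 108 - 19 = 89. total_sold = 38
  Event 9 (restock 20): 89 + 20 = 109
  Event 10 (sale 7): sell min(7,109)=7. stock: 109 - 7 = 102. total_sold = 45
  Event 11 (restock 18): 102 + 18 = 120
  Event 12 (sale 3): sell min(3,120)=3. stock: 120 - 3 = 117. total_sold = 48
Final: stock = 117, total_sold = 48

Answer: 117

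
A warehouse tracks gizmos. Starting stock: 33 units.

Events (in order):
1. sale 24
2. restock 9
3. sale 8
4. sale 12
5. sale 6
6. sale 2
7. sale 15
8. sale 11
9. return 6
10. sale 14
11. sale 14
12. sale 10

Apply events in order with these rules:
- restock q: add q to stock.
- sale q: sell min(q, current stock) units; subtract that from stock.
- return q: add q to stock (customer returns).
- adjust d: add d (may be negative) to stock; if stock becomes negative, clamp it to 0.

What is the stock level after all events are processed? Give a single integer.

Answer: 0

Derivation:
Processing events:
Start: stock = 33
  Event 1 (sale 24): sell min(24,33)=24. stock: 33 - 24 = 9. total_sold = 24
  Event 2 (restock 9): 9 + 9 = 18
  Event 3 (sale 8): sell min(8,18)=8. stock: 18 - 8 = 10. total_sold = 32
  Event 4 (sale 12): sell min(12,10)=10. stock: 10 - 10 = 0. total_sold = 42
  Event 5 (sale 6): sell min(6,0)=0. stock: 0 - 0 = 0. total_sold = 42
  Event 6 (sale 2): sell min(2,0)=0. stock: 0 - 0 = 0. total_sold = 42
  Event 7 (sale 15): sell min(15,0)=0. stock: 0 - 0 = 0. total_sold = 42
  Event 8 (sale 11): sell min(11,0)=0. stock: 0 - 0 = 0. total_sold = 42
  Event 9 (return 6): 0 + 6 = 6
  Event 10 (sale 14): sell min(14,6)=6. stock: 6 - 6 = 0. total_sold = 48
  Event 11 (sale 14): sell min(14,0)=0. stock: 0 - 0 = 0. total_sold = 48
  Event 12 (sale 10): sell min(10,0)=0. stock: 0 - 0 = 0. total_sold = 48
Final: stock = 0, total_sold = 48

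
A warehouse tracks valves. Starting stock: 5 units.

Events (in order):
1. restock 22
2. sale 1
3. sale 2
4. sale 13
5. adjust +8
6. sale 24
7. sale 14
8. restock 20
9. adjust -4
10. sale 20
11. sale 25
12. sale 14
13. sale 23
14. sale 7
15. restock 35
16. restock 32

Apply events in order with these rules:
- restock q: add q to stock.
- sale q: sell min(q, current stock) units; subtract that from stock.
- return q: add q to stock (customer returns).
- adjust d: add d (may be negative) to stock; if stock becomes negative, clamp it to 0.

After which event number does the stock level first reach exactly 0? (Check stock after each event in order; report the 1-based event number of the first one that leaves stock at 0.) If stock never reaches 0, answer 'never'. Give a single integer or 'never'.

Answer: 6

Derivation:
Processing events:
Start: stock = 5
  Event 1 (restock 22): 5 + 22 = 27
  Event 2 (sale 1): sell min(1,27)=1. stock: 27 - 1 = 26. total_sold = 1
  Event 3 (sale 2): sell min(2,26)=2. stock: 26 - 2 = 24. total_sold = 3
  Event 4 (sale 13): sell min(13,24)=13. stock: 24 - 13 = 11. total_sold = 16
  Event 5 (adjust +8): 11 + 8 = 19
  Event 6 (sale 24): sell min(24,19)=19. stock: 19 - 19 = 0. total_sold = 35
  Event 7 (sale 14): sell min(14,0)=0. stock: 0 - 0 = 0. total_sold = 35
  Event 8 (restock 20): 0 + 20 = 20
  Event 9 (adjust -4): 20 + -4 = 16
  Event 10 (sale 20): sell min(20,16)=16. stock: 16 - 16 = 0. total_sold = 51
  Event 11 (sale 25): sell min(25,0)=0. stock: 0 - 0 = 0. total_sold = 51
  Event 12 (sale 14): sell min(14,0)=0. stock: 0 - 0 = 0. total_sold = 51
  Event 13 (sale 23): sell min(23,0)=0. stock: 0 - 0 = 0. total_sold = 51
  Event 14 (sale 7): sell min(7,0)=0. stock: 0 - 0 = 0. total_sold = 51
  Event 15 (restock 35): 0 + 35 = 35
  Event 16 (restock 32): 35 + 32 = 67
Final: stock = 67, total_sold = 51

First zero at event 6.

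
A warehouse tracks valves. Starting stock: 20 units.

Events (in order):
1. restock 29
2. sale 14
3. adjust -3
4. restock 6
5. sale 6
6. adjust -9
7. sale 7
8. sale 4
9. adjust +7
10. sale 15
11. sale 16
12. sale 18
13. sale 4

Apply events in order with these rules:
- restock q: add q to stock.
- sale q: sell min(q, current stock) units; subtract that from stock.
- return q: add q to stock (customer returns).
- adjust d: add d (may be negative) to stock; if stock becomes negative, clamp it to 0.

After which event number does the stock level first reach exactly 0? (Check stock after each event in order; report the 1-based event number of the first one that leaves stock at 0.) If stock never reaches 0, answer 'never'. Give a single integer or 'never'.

Processing events:
Start: stock = 20
  Event 1 (restock 29): 20 + 29 = 49
  Event 2 (sale 14): sell min(14,49)=14. stock: 49 - 14 = 35. total_sold = 14
  Event 3 (adjust -3): 35 + -3 = 32
  Event 4 (restock 6): 32 + 6 = 38
  Event 5 (sale 6): sell min(6,38)=6. stock: 38 - 6 = 32. total_sold = 20
  Event 6 (adjust -9): 32 + -9 = 23
  Event 7 (sale 7): sell min(7,23)=7. stock: 23 - 7 = 16. total_sold = 27
  Event 8 (sale 4): sell min(4,16)=4. stock: 16 - 4 = 12. total_sold = 31
  Event 9 (adjust +7): 12 + 7 = 19
  Event 10 (sale 15): sell min(15,19)=15. stock: 19 - 15 = 4. total_sold = 46
  Event 11 (sale 16): sell min(16,4)=4. stock: 4 - 4 = 0. total_sold = 50
  Event 12 (sale 18): sell min(18,0)=0. stock: 0 - 0 = 0. total_sold = 50
  Event 13 (sale 4): sell min(4,0)=0. stock: 0 - 0 = 0. total_sold = 50
Final: stock = 0, total_sold = 50

First zero at event 11.

Answer: 11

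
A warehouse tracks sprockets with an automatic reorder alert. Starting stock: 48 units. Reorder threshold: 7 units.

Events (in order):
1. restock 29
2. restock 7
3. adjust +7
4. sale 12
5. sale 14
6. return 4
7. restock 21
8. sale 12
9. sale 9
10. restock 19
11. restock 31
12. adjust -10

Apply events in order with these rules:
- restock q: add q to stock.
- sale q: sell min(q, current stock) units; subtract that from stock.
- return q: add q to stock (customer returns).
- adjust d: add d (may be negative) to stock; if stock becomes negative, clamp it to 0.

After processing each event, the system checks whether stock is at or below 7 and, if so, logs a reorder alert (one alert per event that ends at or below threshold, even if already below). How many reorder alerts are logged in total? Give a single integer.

Processing events:
Start: stock = 48
  Event 1 (restock 29): 48 + 29 = 77
  Event 2 (restock 7): 77 + 7 = 84
  Event 3 (adjust +7): 84 + 7 = 91
  Event 4 (sale 12): sell min(12,91)=12. stock: 91 - 12 = 79. total_sold = 12
  Event 5 (sale 14): sell min(14,79)=14. stock: 79 - 14 = 65. total_sold = 26
  Event 6 (return 4): 65 + 4 = 69
  Event 7 (restock 21): 69 + 21 = 90
  Event 8 (sale 12): sell min(12,90)=12. stock: 90 - 12 = 78. total_sold = 38
  Event 9 (sale 9): sell min(9,78)=9. stock: 78 - 9 = 69. total_sold = 47
  Event 10 (restock 19): 69 + 19 = 88
  Event 11 (restock 31): 88 + 31 = 119
  Event 12 (adjust -10): 119 + -10 = 109
Final: stock = 109, total_sold = 47

Checking against threshold 7:
  After event 1: stock=77 > 7
  After event 2: stock=84 > 7
  After event 3: stock=91 > 7
  After event 4: stock=79 > 7
  After event 5: stock=65 > 7
  After event 6: stock=69 > 7
  After event 7: stock=90 > 7
  After event 8: stock=78 > 7
  After event 9: stock=69 > 7
  After event 10: stock=88 > 7
  After event 11: stock=119 > 7
  After event 12: stock=109 > 7
Alert events: []. Count = 0

Answer: 0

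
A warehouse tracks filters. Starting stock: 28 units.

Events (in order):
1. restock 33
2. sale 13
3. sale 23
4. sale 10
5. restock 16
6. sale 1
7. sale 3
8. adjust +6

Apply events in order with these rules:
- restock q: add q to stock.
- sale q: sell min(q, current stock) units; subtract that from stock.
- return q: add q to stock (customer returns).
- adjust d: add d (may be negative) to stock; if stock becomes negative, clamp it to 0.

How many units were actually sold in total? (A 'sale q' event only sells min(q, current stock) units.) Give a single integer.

Answer: 50

Derivation:
Processing events:
Start: stock = 28
  Event 1 (restock 33): 28 + 33 = 61
  Event 2 (sale 13): sell min(13,61)=13. stock: 61 - 13 = 48. total_sold = 13
  Event 3 (sale 23): sell min(23,48)=23. stock: 48 - 23 = 25. total_sold = 36
  Event 4 (sale 10): sell min(10,25)=10. stock: 25 - 10 = 15. total_sold = 46
  Event 5 (restock 16): 15 + 16 = 31
  Event 6 (sale 1): sell min(1,31)=1. stock: 31 - 1 = 30. total_sold = 47
  Event 7 (sale 3): sell min(3,30)=3. stock: 30 - 3 = 27. total_sold = 50
  Event 8 (adjust +6): 27 + 6 = 33
Final: stock = 33, total_sold = 50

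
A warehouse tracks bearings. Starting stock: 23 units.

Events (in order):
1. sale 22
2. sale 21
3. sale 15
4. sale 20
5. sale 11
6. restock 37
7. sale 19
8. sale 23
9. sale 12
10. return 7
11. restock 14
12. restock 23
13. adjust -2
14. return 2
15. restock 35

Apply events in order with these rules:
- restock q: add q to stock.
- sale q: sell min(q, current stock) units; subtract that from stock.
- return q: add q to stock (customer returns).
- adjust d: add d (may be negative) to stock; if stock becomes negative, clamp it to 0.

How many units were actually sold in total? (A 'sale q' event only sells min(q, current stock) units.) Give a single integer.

Answer: 60

Derivation:
Processing events:
Start: stock = 23
  Event 1 (sale 22): sell min(22,23)=22. stock: 23 - 22 = 1. total_sold = 22
  Event 2 (sale 21): sell min(21,1)=1. stock: 1 - 1 = 0. total_sold = 23
  Event 3 (sale 15): sell min(15,0)=0. stock: 0 - 0 = 0. total_sold = 23
  Event 4 (sale 20): sell min(20,0)=0. stock: 0 - 0 = 0. total_sold = 23
  Event 5 (sale 11): sell min(11,0)=0. stock: 0 - 0 = 0. total_sold = 23
  Event 6 (restock 37): 0 + 37 = 37
  Event 7 (sale 19): sell min(19,37)=19. stock: 37 - 19 = 18. total_sold = 42
  Event 8 (sale 23): sell min(23,18)=18. stock: 18 - 18 = 0. total_sold = 60
  Event 9 (sale 12): sell min(12,0)=0. stock: 0 - 0 = 0. total_sold = 60
  Event 10 (return 7): 0 + 7 = 7
  Event 11 (restock 14): 7 + 14 = 21
  Event 12 (restock 23): 21 + 23 = 44
  Event 13 (adjust -2): 44 + -2 = 42
  Event 14 (return 2): 42 + 2 = 44
  Event 15 (restock 35): 44 + 35 = 79
Final: stock = 79, total_sold = 60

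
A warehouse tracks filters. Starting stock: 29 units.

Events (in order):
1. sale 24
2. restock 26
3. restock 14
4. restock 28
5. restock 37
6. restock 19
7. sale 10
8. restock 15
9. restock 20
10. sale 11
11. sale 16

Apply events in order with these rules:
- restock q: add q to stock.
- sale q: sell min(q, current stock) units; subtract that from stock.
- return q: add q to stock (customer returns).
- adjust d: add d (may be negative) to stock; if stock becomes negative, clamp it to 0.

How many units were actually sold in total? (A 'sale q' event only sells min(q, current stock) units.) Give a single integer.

Answer: 61

Derivation:
Processing events:
Start: stock = 29
  Event 1 (sale 24): sell min(24,29)=24. stock: 29 - 24 = 5. total_sold = 24
  Event 2 (restock 26): 5 + 26 = 31
  Event 3 (restock 14): 31 + 14 = 45
  Event 4 (restock 28): 45 + 28 = 73
  Event 5 (restock 37): 73 + 37 = 110
  Event 6 (restock 19): 110 + 19 = 129
  Event 7 (sale 10): sell min(10,129)=10. stock: 129 - 10 = 119. total_sold = 34
  Event 8 (restock 15): 119 + 15 = 134
  Event 9 (restock 20): 134 + 20 = 154
  Event 10 (sale 11): sell min(11,154)=11. stock: 154 - 11 = 143. total_sold = 45
  Event 11 (sale 16): sell min(16,143)=16. stock: 143 - 16 = 127. total_sold = 61
Final: stock = 127, total_sold = 61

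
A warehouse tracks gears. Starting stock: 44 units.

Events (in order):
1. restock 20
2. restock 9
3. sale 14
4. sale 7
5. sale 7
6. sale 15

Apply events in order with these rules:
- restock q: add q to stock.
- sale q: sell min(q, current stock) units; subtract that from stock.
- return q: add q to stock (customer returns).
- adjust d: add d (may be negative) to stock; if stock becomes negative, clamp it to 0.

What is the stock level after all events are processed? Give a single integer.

Answer: 30

Derivation:
Processing events:
Start: stock = 44
  Event 1 (restock 20): 44 + 20 = 64
  Event 2 (restock 9): 64 + 9 = 73
  Event 3 (sale 14): sell min(14,73)=14. stock: 73 - 14 = 59. total_sold = 14
  Event 4 (sale 7): sell min(7,59)=7. stock: 59 - 7 = 52. total_sold = 21
  Event 5 (sale 7): sell min(7,52)=7. stock: 52 - 7 = 45. total_sold = 28
  Event 6 (sale 15): sell min(15,45)=15. stock: 45 - 15 = 30. total_sold = 43
Final: stock = 30, total_sold = 43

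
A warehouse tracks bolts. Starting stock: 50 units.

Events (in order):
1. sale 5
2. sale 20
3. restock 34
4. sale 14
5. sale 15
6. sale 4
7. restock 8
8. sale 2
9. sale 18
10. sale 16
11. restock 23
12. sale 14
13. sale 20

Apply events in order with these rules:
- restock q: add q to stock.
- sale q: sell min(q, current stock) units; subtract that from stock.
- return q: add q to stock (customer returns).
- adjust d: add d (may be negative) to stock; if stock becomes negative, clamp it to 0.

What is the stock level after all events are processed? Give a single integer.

Answer: 0

Derivation:
Processing events:
Start: stock = 50
  Event 1 (sale 5): sell min(5,50)=5. stock: 50 - 5 = 45. total_sold = 5
  Event 2 (sale 20): sell min(20,45)=20. stock: 45 - 20 = 25. total_sold = 25
  Event 3 (restock 34): 25 + 34 = 59
  Event 4 (sale 14): sell min(14,59)=14. stock: 59 - 14 = 45. total_sold = 39
  Event 5 (sale 15): sell min(15,45)=15. stock: 45 - 15 = 30. total_sold = 54
  Event 6 (sale 4): sell min(4,30)=4. stock: 30 - 4 = 26. total_sold = 58
  Event 7 (restock 8): 26 + 8 = 34
  Event 8 (sale 2): sell min(2,34)=2. stock: 34 - 2 = 32. total_sold = 60
  Event 9 (sale 18): sell min(18,32)=18. stock: 32 - 18 = 14. total_sold = 78
  Event 10 (sale 16): sell min(16,14)=14. stock: 14 - 14 = 0. total_sold = 92
  Event 11 (restock 23): 0 + 23 = 23
  Event 12 (sale 14): sell min(14,23)=14. stock: 23 - 14 = 9. total_sold = 106
  Event 13 (sale 20): sell min(20,9)=9. stock: 9 - 9 = 0. total_sold = 115
Final: stock = 0, total_sold = 115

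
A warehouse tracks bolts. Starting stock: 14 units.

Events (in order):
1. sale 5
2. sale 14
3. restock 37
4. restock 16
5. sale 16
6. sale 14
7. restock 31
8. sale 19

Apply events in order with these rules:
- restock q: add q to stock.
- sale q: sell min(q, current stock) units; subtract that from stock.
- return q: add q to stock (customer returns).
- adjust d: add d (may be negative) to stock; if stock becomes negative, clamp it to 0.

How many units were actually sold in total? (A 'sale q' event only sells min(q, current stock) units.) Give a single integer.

Processing events:
Start: stock = 14
  Event 1 (sale 5): sell min(5,14)=5. stock: 14 - 5 = 9. total_sold = 5
  Event 2 (sale 14): sell min(14,9)=9. stock: 9 - 9 = 0. total_sold = 14
  Event 3 (restock 37): 0 + 37 = 37
  Event 4 (restock 16): 37 + 16 = 53
  Event 5 (sale 16): sell min(16,53)=16. stock: 53 - 16 = 37. total_sold = 30
  Event 6 (sale 14): sell min(14,37)=14. stock: 37 - 14 = 23. total_sold = 44
  Event 7 (restock 31): 23 + 31 = 54
  Event 8 (sale 19): sell min(19,54)=19. stock: 54 - 19 = 35. total_sold = 63
Final: stock = 35, total_sold = 63

Answer: 63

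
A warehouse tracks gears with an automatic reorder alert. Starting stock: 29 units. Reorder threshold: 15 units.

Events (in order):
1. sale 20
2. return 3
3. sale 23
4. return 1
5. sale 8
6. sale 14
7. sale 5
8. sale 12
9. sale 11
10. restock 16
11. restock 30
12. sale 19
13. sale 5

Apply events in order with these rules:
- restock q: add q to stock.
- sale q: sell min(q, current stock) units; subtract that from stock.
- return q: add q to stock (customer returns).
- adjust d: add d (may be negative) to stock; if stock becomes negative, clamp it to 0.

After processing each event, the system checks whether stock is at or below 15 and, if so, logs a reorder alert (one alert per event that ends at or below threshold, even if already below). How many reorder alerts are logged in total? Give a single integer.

Answer: 9

Derivation:
Processing events:
Start: stock = 29
  Event 1 (sale 20): sell min(20,29)=20. stock: 29 - 20 = 9. total_sold = 20
  Event 2 (return 3): 9 + 3 = 12
  Event 3 (sale 23): sell min(23,12)=12. stock: 12 - 12 = 0. total_sold = 32
  Event 4 (return 1): 0 + 1 = 1
  Event 5 (sale 8): sell min(8,1)=1. stock: 1 - 1 = 0. total_sold = 33
  Event 6 (sale 14): sell min(14,0)=0. stock: 0 - 0 = 0. total_sold = 33
  Event 7 (sale 5): sell min(5,0)=0. stock: 0 - 0 = 0. total_sold = 33
  Event 8 (sale 12): sell min(12,0)=0. stock: 0 - 0 = 0. total_sold = 33
  Event 9 (sale 11): sell min(11,0)=0. stock: 0 - 0 = 0. total_sold = 33
  Event 10 (restock 16): 0 + 16 = 16
  Event 11 (restock 30): 16 + 30 = 46
  Event 12 (sale 19): sell min(19,46)=19. stock: 46 - 19 = 27. total_sold = 52
  Event 13 (sale 5): sell min(5,27)=5. stock: 27 - 5 = 22. total_sold = 57
Final: stock = 22, total_sold = 57

Checking against threshold 15:
  After event 1: stock=9 <= 15 -> ALERT
  After event 2: stock=12 <= 15 -> ALERT
  After event 3: stock=0 <= 15 -> ALERT
  After event 4: stock=1 <= 15 -> ALERT
  After event 5: stock=0 <= 15 -> ALERT
  After event 6: stock=0 <= 15 -> ALERT
  After event 7: stock=0 <= 15 -> ALERT
  After event 8: stock=0 <= 15 -> ALERT
  After event 9: stock=0 <= 15 -> ALERT
  After event 10: stock=16 > 15
  After event 11: stock=46 > 15
  After event 12: stock=27 > 15
  After event 13: stock=22 > 15
Alert events: [1, 2, 3, 4, 5, 6, 7, 8, 9]. Count = 9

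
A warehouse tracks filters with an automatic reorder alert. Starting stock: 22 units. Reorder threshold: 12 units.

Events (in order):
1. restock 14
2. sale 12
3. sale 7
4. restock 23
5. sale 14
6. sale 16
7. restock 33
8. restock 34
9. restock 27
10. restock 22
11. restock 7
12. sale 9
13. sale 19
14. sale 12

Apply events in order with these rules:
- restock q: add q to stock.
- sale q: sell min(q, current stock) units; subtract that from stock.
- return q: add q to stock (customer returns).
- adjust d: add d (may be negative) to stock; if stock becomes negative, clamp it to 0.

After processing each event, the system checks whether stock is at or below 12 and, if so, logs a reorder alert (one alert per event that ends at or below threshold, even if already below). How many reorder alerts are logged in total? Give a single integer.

Answer: 1

Derivation:
Processing events:
Start: stock = 22
  Event 1 (restock 14): 22 + 14 = 36
  Event 2 (sale 12): sell min(12,36)=12. stock: 36 - 12 = 24. total_sold = 12
  Event 3 (sale 7): sell min(7,24)=7. stock: 24 - 7 = 17. total_sold = 19
  Event 4 (restock 23): 17 + 23 = 40
  Event 5 (sale 14): sell min(14,40)=14. stock: 40 - 14 = 26. total_sold = 33
  Event 6 (sale 16): sell min(16,26)=16. stock: 26 - 16 = 10. total_sold = 49
  Event 7 (restock 33): 10 + 33 = 43
  Event 8 (restock 34): 43 + 34 = 77
  Event 9 (restock 27): 77 + 27 = 104
  Event 10 (restock 22): 104 + 22 = 126
  Event 11 (restock 7): 126 + 7 = 133
  Event 12 (sale 9): sell min(9,133)=9. stock: 133 - 9 = 124. total_sold = 58
  Event 13 (sale 19): sell min(19,124)=19. stock: 124 - 19 = 105. total_sold = 77
  Event 14 (sale 12): sell min(12,105)=12. stock: 105 - 12 = 93. total_sold = 89
Final: stock = 93, total_sold = 89

Checking against threshold 12:
  After event 1: stock=36 > 12
  After event 2: stock=24 > 12
  After event 3: stock=17 > 12
  After event 4: stock=40 > 12
  After event 5: stock=26 > 12
  After event 6: stock=10 <= 12 -> ALERT
  After event 7: stock=43 > 12
  After event 8: stock=77 > 12
  After event 9: stock=104 > 12
  After event 10: stock=126 > 12
  After event 11: stock=133 > 12
  After event 12: stock=124 > 12
  After event 13: stock=105 > 12
  After event 14: stock=93 > 12
Alert events: [6]. Count = 1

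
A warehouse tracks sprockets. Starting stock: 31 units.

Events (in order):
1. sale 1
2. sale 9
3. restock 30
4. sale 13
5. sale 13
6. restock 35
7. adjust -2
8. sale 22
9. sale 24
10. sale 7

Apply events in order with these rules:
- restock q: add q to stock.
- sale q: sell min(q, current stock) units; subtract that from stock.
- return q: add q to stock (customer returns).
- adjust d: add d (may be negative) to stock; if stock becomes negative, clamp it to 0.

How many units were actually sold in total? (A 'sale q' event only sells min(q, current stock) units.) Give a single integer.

Processing events:
Start: stock = 31
  Event 1 (sale 1): sell min(1,31)=1. stock: 31 - 1 = 30. total_sold = 1
  Event 2 (sale 9): sell min(9,30)=9. stock: 30 - 9 = 21. total_sold = 10
  Event 3 (restock 30): 21 + 30 = 51
  Event 4 (sale 13): sell min(13,51)=13. stock: 51 - 13 = 38. total_sold = 23
  Event 5 (sale 13): sell min(13,38)=13. stock: 38 - 13 = 25. total_sold = 36
  Event 6 (restock 35): 25 + 35 = 60
  Event 7 (adjust -2): 60 + -2 = 58
  Event 8 (sale 22): sell min(22,58)=22. stock: 58 - 22 = 36. total_sold = 58
  Event 9 (sale 24): sell min(24,36)=24. stock: 36 - 24 = 12. total_sold = 82
  Event 10 (sale 7): sell min(7,12)=7. stock: 12 - 7 = 5. total_sold = 89
Final: stock = 5, total_sold = 89

Answer: 89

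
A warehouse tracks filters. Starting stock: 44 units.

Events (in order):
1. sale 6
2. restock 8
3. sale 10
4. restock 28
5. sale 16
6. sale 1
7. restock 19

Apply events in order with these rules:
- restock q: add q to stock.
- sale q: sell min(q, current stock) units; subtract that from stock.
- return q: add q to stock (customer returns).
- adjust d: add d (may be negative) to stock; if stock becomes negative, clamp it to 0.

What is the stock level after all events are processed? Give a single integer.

Answer: 66

Derivation:
Processing events:
Start: stock = 44
  Event 1 (sale 6): sell min(6,44)=6. stock: 44 - 6 = 38. total_sold = 6
  Event 2 (restock 8): 38 + 8 = 46
  Event 3 (sale 10): sell min(10,46)=10. stock: 46 - 10 = 36. total_sold = 16
  Event 4 (restock 28): 36 + 28 = 64
  Event 5 (sale 16): sell min(16,64)=16. stock: 64 - 16 = 48. total_sold = 32
  Event 6 (sale 1): sell min(1,48)=1. stock: 48 - 1 = 47. total_sold = 33
  Event 7 (restock 19): 47 + 19 = 66
Final: stock = 66, total_sold = 33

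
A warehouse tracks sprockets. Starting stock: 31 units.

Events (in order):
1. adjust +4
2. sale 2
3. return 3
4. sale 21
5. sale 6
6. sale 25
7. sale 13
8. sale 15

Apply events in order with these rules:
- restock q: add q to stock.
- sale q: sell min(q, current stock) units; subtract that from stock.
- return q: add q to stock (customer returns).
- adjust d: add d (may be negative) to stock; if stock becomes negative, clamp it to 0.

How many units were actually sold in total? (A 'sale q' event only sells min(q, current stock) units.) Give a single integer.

Processing events:
Start: stock = 31
  Event 1 (adjust +4): 31 + 4 = 35
  Event 2 (sale 2): sell min(2,35)=2. stock: 35 - 2 = 33. total_sold = 2
  Event 3 (return 3): 33 + 3 = 36
  Event 4 (sale 21): sell min(21,36)=21. stock: 36 - 21 = 15. total_sold = 23
  Event 5 (sale 6): sell min(6,15)=6. stock: 15 - 6 = 9. total_sold = 29
  Event 6 (sale 25): sell min(25,9)=9. stock: 9 - 9 = 0. total_sold = 38
  Event 7 (sale 13): sell min(13,0)=0. stock: 0 - 0 = 0. total_sold = 38
  Event 8 (sale 15): sell min(15,0)=0. stock: 0 - 0 = 0. total_sold = 38
Final: stock = 0, total_sold = 38

Answer: 38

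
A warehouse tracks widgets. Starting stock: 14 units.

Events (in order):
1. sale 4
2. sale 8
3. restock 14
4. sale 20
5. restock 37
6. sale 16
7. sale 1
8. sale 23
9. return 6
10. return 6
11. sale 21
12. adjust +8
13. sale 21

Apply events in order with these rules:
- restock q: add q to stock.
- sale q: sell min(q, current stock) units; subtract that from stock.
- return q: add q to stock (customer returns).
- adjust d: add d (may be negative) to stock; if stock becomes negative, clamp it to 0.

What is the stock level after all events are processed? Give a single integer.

Processing events:
Start: stock = 14
  Event 1 (sale 4): sell min(4,14)=4. stock: 14 - 4 = 10. total_sold = 4
  Event 2 (sale 8): sell min(8,10)=8. stock: 10 - 8 = 2. total_sold = 12
  Event 3 (restock 14): 2 + 14 = 16
  Event 4 (sale 20): sell min(20,16)=16. stock: 16 - 16 = 0. total_sold = 28
  Event 5 (restock 37): 0 + 37 = 37
  Event 6 (sale 16): sell min(16,37)=16. stock: 37 - 16 = 21. total_sold = 44
  Event 7 (sale 1): sell min(1,21)=1. stock: 21 - 1 = 20. total_sold = 45
  Event 8 (sale 23): sell min(23,20)=20. stock: 20 - 20 = 0. total_sold = 65
  Event 9 (return 6): 0 + 6 = 6
  Event 10 (return 6): 6 + 6 = 12
  Event 11 (sale 21): sell min(21,12)=12. stock: 12 - 12 = 0. total_sold = 77
  Event 12 (adjust +8): 0 + 8 = 8
  Event 13 (sale 21): sell min(21,8)=8. stock: 8 - 8 = 0. total_sold = 85
Final: stock = 0, total_sold = 85

Answer: 0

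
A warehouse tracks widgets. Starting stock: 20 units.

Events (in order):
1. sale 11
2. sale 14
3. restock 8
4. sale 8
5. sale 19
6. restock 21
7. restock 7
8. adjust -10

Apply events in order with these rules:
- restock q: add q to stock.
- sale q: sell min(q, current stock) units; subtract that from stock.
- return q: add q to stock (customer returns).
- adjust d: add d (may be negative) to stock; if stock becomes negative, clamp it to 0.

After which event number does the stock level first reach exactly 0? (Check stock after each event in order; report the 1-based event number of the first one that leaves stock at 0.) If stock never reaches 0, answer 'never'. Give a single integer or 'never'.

Answer: 2

Derivation:
Processing events:
Start: stock = 20
  Event 1 (sale 11): sell min(11,20)=11. stock: 20 - 11 = 9. total_sold = 11
  Event 2 (sale 14): sell min(14,9)=9. stock: 9 - 9 = 0. total_sold = 20
  Event 3 (restock 8): 0 + 8 = 8
  Event 4 (sale 8): sell min(8,8)=8. stock: 8 - 8 = 0. total_sold = 28
  Event 5 (sale 19): sell min(19,0)=0. stock: 0 - 0 = 0. total_sold = 28
  Event 6 (restock 21): 0 + 21 = 21
  Event 7 (restock 7): 21 + 7 = 28
  Event 8 (adjust -10): 28 + -10 = 18
Final: stock = 18, total_sold = 28

First zero at event 2.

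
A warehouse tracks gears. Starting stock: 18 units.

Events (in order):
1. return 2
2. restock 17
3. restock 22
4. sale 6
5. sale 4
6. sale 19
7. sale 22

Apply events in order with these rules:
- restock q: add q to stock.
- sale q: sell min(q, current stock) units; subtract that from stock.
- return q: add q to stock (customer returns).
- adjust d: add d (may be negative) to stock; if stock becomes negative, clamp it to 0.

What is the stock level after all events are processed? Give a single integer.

Processing events:
Start: stock = 18
  Event 1 (return 2): 18 + 2 = 20
  Event 2 (restock 17): 20 + 17 = 37
  Event 3 (restock 22): 37 + 22 = 59
  Event 4 (sale 6): sell min(6,59)=6. stock: 59 - 6 = 53. total_sold = 6
  Event 5 (sale 4): sell min(4,53)=4. stock: 53 - 4 = 49. total_sold = 10
  Event 6 (sale 19): sell min(19,49)=19. stock: 49 - 19 = 30. total_sold = 29
  Event 7 (sale 22): sell min(22,30)=22. stock: 30 - 22 = 8. total_sold = 51
Final: stock = 8, total_sold = 51

Answer: 8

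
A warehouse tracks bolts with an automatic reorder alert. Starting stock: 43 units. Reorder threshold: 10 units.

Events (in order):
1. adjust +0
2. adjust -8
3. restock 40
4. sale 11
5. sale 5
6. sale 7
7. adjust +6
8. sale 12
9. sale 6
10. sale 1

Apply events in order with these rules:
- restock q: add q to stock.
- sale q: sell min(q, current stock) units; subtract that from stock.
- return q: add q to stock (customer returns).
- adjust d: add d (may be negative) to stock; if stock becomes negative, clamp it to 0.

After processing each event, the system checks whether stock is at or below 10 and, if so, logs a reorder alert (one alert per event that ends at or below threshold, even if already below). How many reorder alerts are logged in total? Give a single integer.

Answer: 0

Derivation:
Processing events:
Start: stock = 43
  Event 1 (adjust +0): 43 + 0 = 43
  Event 2 (adjust -8): 43 + -8 = 35
  Event 3 (restock 40): 35 + 40 = 75
  Event 4 (sale 11): sell min(11,75)=11. stock: 75 - 11 = 64. total_sold = 11
  Event 5 (sale 5): sell min(5,64)=5. stock: 64 - 5 = 59. total_sold = 16
  Event 6 (sale 7): sell min(7,59)=7. stock: 59 - 7 = 52. total_sold = 23
  Event 7 (adjust +6): 52 + 6 = 58
  Event 8 (sale 12): sell min(12,58)=12. stock: 58 - 12 = 46. total_sold = 35
  Event 9 (sale 6): sell min(6,46)=6. stock: 46 - 6 = 40. total_sold = 41
  Event 10 (sale 1): sell min(1,40)=1. stock: 40 - 1 = 39. total_sold = 42
Final: stock = 39, total_sold = 42

Checking against threshold 10:
  After event 1: stock=43 > 10
  After event 2: stock=35 > 10
  After event 3: stock=75 > 10
  After event 4: stock=64 > 10
  After event 5: stock=59 > 10
  After event 6: stock=52 > 10
  After event 7: stock=58 > 10
  After event 8: stock=46 > 10
  After event 9: stock=40 > 10
  After event 10: stock=39 > 10
Alert events: []. Count = 0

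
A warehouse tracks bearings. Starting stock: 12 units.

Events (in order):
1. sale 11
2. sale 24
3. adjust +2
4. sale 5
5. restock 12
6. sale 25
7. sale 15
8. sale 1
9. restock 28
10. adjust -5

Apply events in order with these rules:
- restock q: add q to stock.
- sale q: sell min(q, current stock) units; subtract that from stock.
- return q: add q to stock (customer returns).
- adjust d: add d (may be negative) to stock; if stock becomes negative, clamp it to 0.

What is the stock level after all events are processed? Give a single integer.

Answer: 23

Derivation:
Processing events:
Start: stock = 12
  Event 1 (sale 11): sell min(11,12)=11. stock: 12 - 11 = 1. total_sold = 11
  Event 2 (sale 24): sell min(24,1)=1. stock: 1 - 1 = 0. total_sold = 12
  Event 3 (adjust +2): 0 + 2 = 2
  Event 4 (sale 5): sell min(5,2)=2. stock: 2 - 2 = 0. total_sold = 14
  Event 5 (restock 12): 0 + 12 = 12
  Event 6 (sale 25): sell min(25,12)=12. stock: 12 - 12 = 0. total_sold = 26
  Event 7 (sale 15): sell min(15,0)=0. stock: 0 - 0 = 0. total_sold = 26
  Event 8 (sale 1): sell min(1,0)=0. stock: 0 - 0 = 0. total_sold = 26
  Event 9 (restock 28): 0 + 28 = 28
  Event 10 (adjust -5): 28 + -5 = 23
Final: stock = 23, total_sold = 26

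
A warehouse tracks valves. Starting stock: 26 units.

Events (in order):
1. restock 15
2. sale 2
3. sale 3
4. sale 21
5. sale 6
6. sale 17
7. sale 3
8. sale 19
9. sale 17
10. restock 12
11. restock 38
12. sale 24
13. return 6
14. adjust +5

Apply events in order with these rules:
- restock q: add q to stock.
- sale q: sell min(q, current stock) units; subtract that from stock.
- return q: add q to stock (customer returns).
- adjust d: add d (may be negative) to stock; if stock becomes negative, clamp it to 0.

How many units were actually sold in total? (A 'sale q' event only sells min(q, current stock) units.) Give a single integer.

Answer: 65

Derivation:
Processing events:
Start: stock = 26
  Event 1 (restock 15): 26 + 15 = 41
  Event 2 (sale 2): sell min(2,41)=2. stock: 41 - 2 = 39. total_sold = 2
  Event 3 (sale 3): sell min(3,39)=3. stock: 39 - 3 = 36. total_sold = 5
  Event 4 (sale 21): sell min(21,36)=21. stock: 36 - 21 = 15. total_sold = 26
  Event 5 (sale 6): sell min(6,15)=6. stock: 15 - 6 = 9. total_sold = 32
  Event 6 (sale 17): sell min(17,9)=9. stock: 9 - 9 = 0. total_sold = 41
  Event 7 (sale 3): sell min(3,0)=0. stock: 0 - 0 = 0. total_sold = 41
  Event 8 (sale 19): sell min(19,0)=0. stock: 0 - 0 = 0. total_sold = 41
  Event 9 (sale 17): sell min(17,0)=0. stock: 0 - 0 = 0. total_sold = 41
  Event 10 (restock 12): 0 + 12 = 12
  Event 11 (restock 38): 12 + 38 = 50
  Event 12 (sale 24): sell min(24,50)=24. stock: 50 - 24 = 26. total_sold = 65
  Event 13 (return 6): 26 + 6 = 32
  Event 14 (adjust +5): 32 + 5 = 37
Final: stock = 37, total_sold = 65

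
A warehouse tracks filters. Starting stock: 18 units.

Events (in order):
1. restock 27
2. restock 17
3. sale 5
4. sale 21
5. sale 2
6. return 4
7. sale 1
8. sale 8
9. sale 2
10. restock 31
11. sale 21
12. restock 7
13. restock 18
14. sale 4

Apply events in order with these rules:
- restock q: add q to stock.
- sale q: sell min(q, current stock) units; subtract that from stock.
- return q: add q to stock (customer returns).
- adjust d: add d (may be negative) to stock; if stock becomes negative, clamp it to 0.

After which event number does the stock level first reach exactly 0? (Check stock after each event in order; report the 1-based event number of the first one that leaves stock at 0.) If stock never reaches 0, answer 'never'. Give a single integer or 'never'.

Answer: never

Derivation:
Processing events:
Start: stock = 18
  Event 1 (restock 27): 18 + 27 = 45
  Event 2 (restock 17): 45 + 17 = 62
  Event 3 (sale 5): sell min(5,62)=5. stock: 62 - 5 = 57. total_sold = 5
  Event 4 (sale 21): sell min(21,57)=21. stock: 57 - 21 = 36. total_sold = 26
  Event 5 (sale 2): sell min(2,36)=2. stock: 36 - 2 = 34. total_sold = 28
  Event 6 (return 4): 34 + 4 = 38
  Event 7 (sale 1): sell min(1,38)=1. stock: 38 - 1 = 37. total_sold = 29
  Event 8 (sale 8): sell min(8,37)=8. stock: 37 - 8 = 29. total_sold = 37
  Event 9 (sale 2): sell min(2,29)=2. stock: 29 - 2 = 27. total_sold = 39
  Event 10 (restock 31): 27 + 31 = 58
  Event 11 (sale 21): sell min(21,58)=21. stock: 58 - 21 = 37. total_sold = 60
  Event 12 (restock 7): 37 + 7 = 44
  Event 13 (restock 18): 44 + 18 = 62
  Event 14 (sale 4): sell min(4,62)=4. stock: 62 - 4 = 58. total_sold = 64
Final: stock = 58, total_sold = 64

Stock never reaches 0.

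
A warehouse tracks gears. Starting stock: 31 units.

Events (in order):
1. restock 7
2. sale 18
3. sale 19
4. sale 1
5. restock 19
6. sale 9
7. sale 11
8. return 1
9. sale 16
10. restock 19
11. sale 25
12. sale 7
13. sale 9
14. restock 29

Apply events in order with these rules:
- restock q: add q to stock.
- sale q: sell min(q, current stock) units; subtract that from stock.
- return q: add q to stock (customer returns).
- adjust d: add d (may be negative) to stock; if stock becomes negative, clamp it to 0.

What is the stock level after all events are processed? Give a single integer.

Processing events:
Start: stock = 31
  Event 1 (restock 7): 31 + 7 = 38
  Event 2 (sale 18): sell min(18,38)=18. stock: 38 - 18 = 20. total_sold = 18
  Event 3 (sale 19): sell min(19,20)=19. stock: 20 - 19 = 1. total_sold = 37
  Event 4 (sale 1): sell min(1,1)=1. stock: 1 - 1 = 0. total_sold = 38
  Event 5 (restock 19): 0 + 19 = 19
  Event 6 (sale 9): sell min(9,19)=9. stock: 19 - 9 = 10. total_sold = 47
  Event 7 (sale 11): sell min(11,10)=10. stock: 10 - 10 = 0. total_sold = 57
  Event 8 (return 1): 0 + 1 = 1
  Event 9 (sale 16): sell min(16,1)=1. stock: 1 - 1 = 0. total_sold = 58
  Event 10 (restock 19): 0 + 19 = 19
  Event 11 (sale 25): sell min(25,19)=19. stock: 19 - 19 = 0. total_sold = 77
  Event 12 (sale 7): sell min(7,0)=0. stock: 0 - 0 = 0. total_sold = 77
  Event 13 (sale 9): sell min(9,0)=0. stock: 0 - 0 = 0. total_sold = 77
  Event 14 (restock 29): 0 + 29 = 29
Final: stock = 29, total_sold = 77

Answer: 29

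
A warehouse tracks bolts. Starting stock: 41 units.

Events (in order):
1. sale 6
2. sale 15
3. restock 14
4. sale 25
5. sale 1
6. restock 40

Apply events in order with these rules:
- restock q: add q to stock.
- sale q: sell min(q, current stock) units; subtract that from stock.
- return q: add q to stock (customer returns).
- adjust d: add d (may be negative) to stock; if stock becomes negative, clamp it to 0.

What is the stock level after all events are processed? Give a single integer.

Answer: 48

Derivation:
Processing events:
Start: stock = 41
  Event 1 (sale 6): sell min(6,41)=6. stock: 41 - 6 = 35. total_sold = 6
  Event 2 (sale 15): sell min(15,35)=15. stock: 35 - 15 = 20. total_sold = 21
  Event 3 (restock 14): 20 + 14 = 34
  Event 4 (sale 25): sell min(25,34)=25. stock: 34 - 25 = 9. total_sold = 46
  Event 5 (sale 1): sell min(1,9)=1. stock: 9 - 1 = 8. total_sold = 47
  Event 6 (restock 40): 8 + 40 = 48
Final: stock = 48, total_sold = 47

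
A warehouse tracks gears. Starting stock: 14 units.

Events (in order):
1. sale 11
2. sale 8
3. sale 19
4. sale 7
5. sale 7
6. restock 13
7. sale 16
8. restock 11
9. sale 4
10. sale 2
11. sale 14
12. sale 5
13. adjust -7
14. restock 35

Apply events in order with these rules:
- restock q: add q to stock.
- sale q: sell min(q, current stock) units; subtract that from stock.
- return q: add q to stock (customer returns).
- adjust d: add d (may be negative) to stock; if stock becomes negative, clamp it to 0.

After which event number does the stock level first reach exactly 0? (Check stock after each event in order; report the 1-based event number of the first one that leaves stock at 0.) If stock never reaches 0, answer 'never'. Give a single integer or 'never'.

Answer: 2

Derivation:
Processing events:
Start: stock = 14
  Event 1 (sale 11): sell min(11,14)=11. stock: 14 - 11 = 3. total_sold = 11
  Event 2 (sale 8): sell min(8,3)=3. stock: 3 - 3 = 0. total_sold = 14
  Event 3 (sale 19): sell min(19,0)=0. stock: 0 - 0 = 0. total_sold = 14
  Event 4 (sale 7): sell min(7,0)=0. stock: 0 - 0 = 0. total_sold = 14
  Event 5 (sale 7): sell min(7,0)=0. stock: 0 - 0 = 0. total_sold = 14
  Event 6 (restock 13): 0 + 13 = 13
  Event 7 (sale 16): sell min(16,13)=13. stock: 13 - 13 = 0. total_sold = 27
  Event 8 (restock 11): 0 + 11 = 11
  Event 9 (sale 4): sell min(4,11)=4. stock: 11 - 4 = 7. total_sold = 31
  Event 10 (sale 2): sell min(2,7)=2. stock: 7 - 2 = 5. total_sold = 33
  Event 11 (sale 14): sell min(14,5)=5. stock: 5 - 5 = 0. total_sold = 38
  Event 12 (sale 5): sell min(5,0)=0. stock: 0 - 0 = 0. total_sold = 38
  Event 13 (adjust -7): 0 + -7 = 0 (clamped to 0)
  Event 14 (restock 35): 0 + 35 = 35
Final: stock = 35, total_sold = 38

First zero at event 2.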